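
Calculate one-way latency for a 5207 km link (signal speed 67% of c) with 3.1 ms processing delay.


Speed = 0.67 * 3e5 km/s = 201000 km/s
Propagation delay = 5207 / 201000 = 0.0259 s = 25.9055 ms
Processing delay = 3.1 ms
Total one-way latency = 29.0055 ms


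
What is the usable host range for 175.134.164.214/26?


Network: 175.134.164.192
Broadcast: 175.134.164.255
First usable = network + 1
Last usable = broadcast - 1
Range: 175.134.164.193 to 175.134.164.254


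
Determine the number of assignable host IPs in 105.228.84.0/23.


Host bits = 32 - 23 = 9
Total addresses = 2^9 = 512
Usable = total - 2 (network and broadcast)
Usable hosts: 510


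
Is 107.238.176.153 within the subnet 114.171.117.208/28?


Subnet network: 114.171.117.208
Test IP AND mask: 107.238.176.144
No, 107.238.176.153 is not in 114.171.117.208/28


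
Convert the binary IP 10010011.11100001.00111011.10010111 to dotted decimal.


10010011 = 147
11100001 = 225
00111011 = 59
10010111 = 151
IP: 147.225.59.151


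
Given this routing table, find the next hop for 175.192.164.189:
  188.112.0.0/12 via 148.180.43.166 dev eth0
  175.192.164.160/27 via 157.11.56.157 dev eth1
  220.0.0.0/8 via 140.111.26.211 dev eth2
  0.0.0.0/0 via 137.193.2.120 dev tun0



Longest prefix match for 175.192.164.189:
  /12 188.112.0.0: no
  /27 175.192.164.160: MATCH
  /8 220.0.0.0: no
  /0 0.0.0.0: MATCH
Selected: next-hop 157.11.56.157 via eth1 (matched /27)


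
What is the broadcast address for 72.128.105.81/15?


Network: 72.128.0.0/15
Host bits = 17
Set all host bits to 1:
Broadcast: 72.129.255.255


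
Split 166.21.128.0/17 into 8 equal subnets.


New prefix = 17 + 3 = 20
Each subnet has 4096 addresses
  166.21.128.0/20
  166.21.144.0/20
  166.21.160.0/20
  166.21.176.0/20
  166.21.192.0/20
  166.21.208.0/20
  166.21.224.0/20
  166.21.240.0/20
Subnets: 166.21.128.0/20, 166.21.144.0/20, 166.21.160.0/20, 166.21.176.0/20, 166.21.192.0/20, 166.21.208.0/20, 166.21.224.0/20, 166.21.240.0/20


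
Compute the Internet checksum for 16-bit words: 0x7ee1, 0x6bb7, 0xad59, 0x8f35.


Sum all words (with carry folding):
+ 0x7ee1 = 0x7ee1
+ 0x6bb7 = 0xea98
+ 0xad59 = 0x97f2
+ 0x8f35 = 0x2728
One's complement: ~0x2728
Checksum = 0xd8d7


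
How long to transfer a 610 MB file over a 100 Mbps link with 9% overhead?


Effective throughput = 100 * (1 - 9/100) = 91 Mbps
File size in Mb = 610 * 8 = 4880 Mb
Time = 4880 / 91
Time = 53.6264 seconds


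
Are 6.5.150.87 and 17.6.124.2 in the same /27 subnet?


Mask: 255.255.255.224
6.5.150.87 AND mask = 6.5.150.64
17.6.124.2 AND mask = 17.6.124.0
No, different subnets (6.5.150.64 vs 17.6.124.0)


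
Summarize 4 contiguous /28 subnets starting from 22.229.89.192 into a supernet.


Original prefix: /28
Number of subnets: 4 = 2^2
New prefix = 28 - 2 = 26
Supernet: 22.229.89.192/26


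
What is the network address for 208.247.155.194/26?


IP:   11010000.11110111.10011011.11000010
Mask: 11111111.11111111.11111111.11000000
AND operation:
Net:  11010000.11110111.10011011.11000000
Network: 208.247.155.192/26


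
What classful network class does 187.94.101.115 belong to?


First octet: 187
Binary: 10111011
10xxxxxx -> Class B (128-191)
Class B, default mask 255.255.0.0 (/16)


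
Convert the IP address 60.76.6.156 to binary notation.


60 = 00111100
76 = 01001100
6 = 00000110
156 = 10011100
Binary: 00111100.01001100.00000110.10011100


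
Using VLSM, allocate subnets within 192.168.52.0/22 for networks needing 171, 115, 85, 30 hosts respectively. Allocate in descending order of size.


171 hosts -> /24 (254 usable): 192.168.52.0/24
115 hosts -> /25 (126 usable): 192.168.53.0/25
85 hosts -> /25 (126 usable): 192.168.53.128/25
30 hosts -> /27 (30 usable): 192.168.54.0/27
Allocation: 192.168.52.0/24 (171 hosts, 254 usable); 192.168.53.0/25 (115 hosts, 126 usable); 192.168.53.128/25 (85 hosts, 126 usable); 192.168.54.0/27 (30 hosts, 30 usable)


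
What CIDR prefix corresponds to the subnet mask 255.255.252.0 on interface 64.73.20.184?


Binary: 11111111.11111111.11111100.00000000
Count leading 1s
Prefix: /22


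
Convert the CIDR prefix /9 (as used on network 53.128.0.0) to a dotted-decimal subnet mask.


/9 means 9 network bits, 23 host bits
Binary: 11111111100000000000000000000000
Mask: 255.128.0.0


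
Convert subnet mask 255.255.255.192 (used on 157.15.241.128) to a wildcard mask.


Subnet mask: 255.255.255.192
Wildcard = 255.255.255.255 - subnet mask
255 - 255 = 0
255 - 255 = 0
255 - 255 = 0
255 - 192 = 63
Wildcard: 0.0.0.63


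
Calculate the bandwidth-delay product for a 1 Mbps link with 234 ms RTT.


BDP = bandwidth * RTT
= 1 Mbps * 234 ms
= 1 * 1e6 * 234 / 1000 bits
= 234000 bits
= 29250 bytes
= 28.5645 KB
BDP = 234000 bits (29250 bytes)


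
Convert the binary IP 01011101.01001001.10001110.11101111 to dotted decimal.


01011101 = 93
01001001 = 73
10001110 = 142
11101111 = 239
IP: 93.73.142.239


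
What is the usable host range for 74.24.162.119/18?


Network: 74.24.128.0
Broadcast: 74.24.191.255
First usable = network + 1
Last usable = broadcast - 1
Range: 74.24.128.1 to 74.24.191.254


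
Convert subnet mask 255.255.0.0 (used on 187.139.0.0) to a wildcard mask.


Subnet mask: 255.255.0.0
Wildcard = 255.255.255.255 - subnet mask
255 - 255 = 0
255 - 255 = 0
255 - 0 = 255
255 - 0 = 255
Wildcard: 0.0.255.255


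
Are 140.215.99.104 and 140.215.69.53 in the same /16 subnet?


Mask: 255.255.0.0
140.215.99.104 AND mask = 140.215.0.0
140.215.69.53 AND mask = 140.215.0.0
Yes, same subnet (140.215.0.0)


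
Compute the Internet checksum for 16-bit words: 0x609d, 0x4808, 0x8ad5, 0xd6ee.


Sum all words (with carry folding):
+ 0x609d = 0x609d
+ 0x4808 = 0xa8a5
+ 0x8ad5 = 0x337b
+ 0xd6ee = 0x0a6a
One's complement: ~0x0a6a
Checksum = 0xf595


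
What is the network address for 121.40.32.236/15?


IP:   01111001.00101000.00100000.11101100
Mask: 11111111.11111110.00000000.00000000
AND operation:
Net:  01111001.00101000.00000000.00000000
Network: 121.40.0.0/15


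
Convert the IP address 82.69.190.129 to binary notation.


82 = 01010010
69 = 01000101
190 = 10111110
129 = 10000001
Binary: 01010010.01000101.10111110.10000001


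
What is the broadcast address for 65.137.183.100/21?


Network: 65.137.176.0/21
Host bits = 11
Set all host bits to 1:
Broadcast: 65.137.183.255


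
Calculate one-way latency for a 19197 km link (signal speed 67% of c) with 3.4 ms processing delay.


Speed = 0.67 * 3e5 km/s = 201000 km/s
Propagation delay = 19197 / 201000 = 0.0955 s = 95.5075 ms
Processing delay = 3.4 ms
Total one-way latency = 98.9075 ms


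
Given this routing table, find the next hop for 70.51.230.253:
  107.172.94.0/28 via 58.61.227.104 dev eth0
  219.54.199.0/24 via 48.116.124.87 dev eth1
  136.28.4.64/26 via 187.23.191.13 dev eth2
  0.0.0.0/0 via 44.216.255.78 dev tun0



Longest prefix match for 70.51.230.253:
  /28 107.172.94.0: no
  /24 219.54.199.0: no
  /26 136.28.4.64: no
  /0 0.0.0.0: MATCH
Selected: next-hop 44.216.255.78 via tun0 (matched /0)


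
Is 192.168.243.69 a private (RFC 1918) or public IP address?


RFC 1918 private ranges:
  10.0.0.0/8 (10.0.0.0 - 10.255.255.255)
  172.16.0.0/12 (172.16.0.0 - 172.31.255.255)
  192.168.0.0/16 (192.168.0.0 - 192.168.255.255)
Private (in 192.168.0.0/16)


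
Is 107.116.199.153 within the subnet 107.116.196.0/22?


Subnet network: 107.116.196.0
Test IP AND mask: 107.116.196.0
Yes, 107.116.199.153 is in 107.116.196.0/22


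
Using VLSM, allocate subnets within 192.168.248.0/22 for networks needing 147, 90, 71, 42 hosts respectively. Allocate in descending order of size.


147 hosts -> /24 (254 usable): 192.168.248.0/24
90 hosts -> /25 (126 usable): 192.168.249.0/25
71 hosts -> /25 (126 usable): 192.168.249.128/25
42 hosts -> /26 (62 usable): 192.168.250.0/26
Allocation: 192.168.248.0/24 (147 hosts, 254 usable); 192.168.249.0/25 (90 hosts, 126 usable); 192.168.249.128/25 (71 hosts, 126 usable); 192.168.250.0/26 (42 hosts, 62 usable)


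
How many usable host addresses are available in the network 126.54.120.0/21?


Host bits = 32 - 21 = 11
Total addresses = 2^11 = 2048
Usable = total - 2 (network and broadcast)
Usable hosts: 2046


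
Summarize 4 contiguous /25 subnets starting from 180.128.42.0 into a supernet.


Original prefix: /25
Number of subnets: 4 = 2^2
New prefix = 25 - 2 = 23
Supernet: 180.128.42.0/23


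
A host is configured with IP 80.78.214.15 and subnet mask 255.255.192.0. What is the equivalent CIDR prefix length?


Binary: 11111111.11111111.11000000.00000000
Count leading 1s
Prefix: /18


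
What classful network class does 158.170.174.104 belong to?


First octet: 158
Binary: 10011110
10xxxxxx -> Class B (128-191)
Class B, default mask 255.255.0.0 (/16)


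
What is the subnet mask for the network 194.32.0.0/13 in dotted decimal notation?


/13 means 13 network bits, 19 host bits
Binary: 11111111111110000000000000000000
Mask: 255.248.0.0


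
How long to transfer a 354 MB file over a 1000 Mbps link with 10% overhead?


Effective throughput = 1000 * (1 - 10/100) = 900 Mbps
File size in Mb = 354 * 8 = 2832 Mb
Time = 2832 / 900
Time = 3.1467 seconds


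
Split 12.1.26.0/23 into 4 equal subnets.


New prefix = 23 + 2 = 25
Each subnet has 128 addresses
  12.1.26.0/25
  12.1.26.128/25
  12.1.27.0/25
  12.1.27.128/25
Subnets: 12.1.26.0/25, 12.1.26.128/25, 12.1.27.0/25, 12.1.27.128/25


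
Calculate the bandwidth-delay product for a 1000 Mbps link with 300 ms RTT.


BDP = bandwidth * RTT
= 1000 Mbps * 300 ms
= 1000 * 1e6 * 300 / 1000 bits
= 300000000 bits
= 37500000 bytes
= 36621.0938 KB
BDP = 300000000 bits (37500000 bytes)


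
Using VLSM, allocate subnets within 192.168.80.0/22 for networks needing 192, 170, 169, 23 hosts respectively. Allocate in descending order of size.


192 hosts -> /24 (254 usable): 192.168.80.0/24
170 hosts -> /24 (254 usable): 192.168.81.0/24
169 hosts -> /24 (254 usable): 192.168.82.0/24
23 hosts -> /27 (30 usable): 192.168.83.0/27
Allocation: 192.168.80.0/24 (192 hosts, 254 usable); 192.168.81.0/24 (170 hosts, 254 usable); 192.168.82.0/24 (169 hosts, 254 usable); 192.168.83.0/27 (23 hosts, 30 usable)


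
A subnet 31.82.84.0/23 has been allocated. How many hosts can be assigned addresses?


Host bits = 32 - 23 = 9
Total addresses = 2^9 = 512
Usable = total - 2 (network and broadcast)
Usable hosts: 510


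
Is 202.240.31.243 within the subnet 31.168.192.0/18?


Subnet network: 31.168.192.0
Test IP AND mask: 202.240.0.0
No, 202.240.31.243 is not in 31.168.192.0/18


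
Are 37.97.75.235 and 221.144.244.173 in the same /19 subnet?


Mask: 255.255.224.0
37.97.75.235 AND mask = 37.97.64.0
221.144.244.173 AND mask = 221.144.224.0
No, different subnets (37.97.64.0 vs 221.144.224.0)


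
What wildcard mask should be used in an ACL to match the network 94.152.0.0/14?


Subnet mask: 255.252.0.0
Wildcard = 255.255.255.255 - subnet mask
255 - 255 = 0
255 - 252 = 3
255 - 0 = 255
255 - 0 = 255
Wildcard: 0.3.255.255


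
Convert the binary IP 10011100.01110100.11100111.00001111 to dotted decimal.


10011100 = 156
01110100 = 116
11100111 = 231
00001111 = 15
IP: 156.116.231.15


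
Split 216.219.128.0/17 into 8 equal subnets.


New prefix = 17 + 3 = 20
Each subnet has 4096 addresses
  216.219.128.0/20
  216.219.144.0/20
  216.219.160.0/20
  216.219.176.0/20
  216.219.192.0/20
  216.219.208.0/20
  216.219.224.0/20
  216.219.240.0/20
Subnets: 216.219.128.0/20, 216.219.144.0/20, 216.219.160.0/20, 216.219.176.0/20, 216.219.192.0/20, 216.219.208.0/20, 216.219.224.0/20, 216.219.240.0/20


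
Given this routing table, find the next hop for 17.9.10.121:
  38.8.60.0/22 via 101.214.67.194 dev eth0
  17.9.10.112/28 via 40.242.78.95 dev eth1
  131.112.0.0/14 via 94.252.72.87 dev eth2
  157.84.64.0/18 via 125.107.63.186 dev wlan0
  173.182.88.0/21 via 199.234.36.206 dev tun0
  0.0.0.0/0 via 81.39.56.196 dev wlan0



Longest prefix match for 17.9.10.121:
  /22 38.8.60.0: no
  /28 17.9.10.112: MATCH
  /14 131.112.0.0: no
  /18 157.84.64.0: no
  /21 173.182.88.0: no
  /0 0.0.0.0: MATCH
Selected: next-hop 40.242.78.95 via eth1 (matched /28)


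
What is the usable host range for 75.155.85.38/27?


Network: 75.155.85.32
Broadcast: 75.155.85.63
First usable = network + 1
Last usable = broadcast - 1
Range: 75.155.85.33 to 75.155.85.62


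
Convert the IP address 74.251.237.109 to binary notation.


74 = 01001010
251 = 11111011
237 = 11101101
109 = 01101101
Binary: 01001010.11111011.11101101.01101101


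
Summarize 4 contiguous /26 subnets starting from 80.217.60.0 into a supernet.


Original prefix: /26
Number of subnets: 4 = 2^2
New prefix = 26 - 2 = 24
Supernet: 80.217.60.0/24


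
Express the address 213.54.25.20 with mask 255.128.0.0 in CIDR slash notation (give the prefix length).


Binary: 11111111.10000000.00000000.00000000
Count leading 1s
Prefix: /9


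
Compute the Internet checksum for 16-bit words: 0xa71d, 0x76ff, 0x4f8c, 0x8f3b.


Sum all words (with carry folding):
+ 0xa71d = 0xa71d
+ 0x76ff = 0x1e1d
+ 0x4f8c = 0x6da9
+ 0x8f3b = 0xfce4
One's complement: ~0xfce4
Checksum = 0x031b


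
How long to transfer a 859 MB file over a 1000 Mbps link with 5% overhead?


Effective throughput = 1000 * (1 - 5/100) = 950 Mbps
File size in Mb = 859 * 8 = 6872 Mb
Time = 6872 / 950
Time = 7.2337 seconds


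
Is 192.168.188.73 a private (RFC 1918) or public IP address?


RFC 1918 private ranges:
  10.0.0.0/8 (10.0.0.0 - 10.255.255.255)
  172.16.0.0/12 (172.16.0.0 - 172.31.255.255)
  192.168.0.0/16 (192.168.0.0 - 192.168.255.255)
Private (in 192.168.0.0/16)


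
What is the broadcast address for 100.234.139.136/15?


Network: 100.234.0.0/15
Host bits = 17
Set all host bits to 1:
Broadcast: 100.235.255.255


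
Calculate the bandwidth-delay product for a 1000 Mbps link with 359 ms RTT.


BDP = bandwidth * RTT
= 1000 Mbps * 359 ms
= 1000 * 1e6 * 359 / 1000 bits
= 359000000 bits
= 44875000 bytes
= 43823.2422 KB
BDP = 359000000 bits (44875000 bytes)


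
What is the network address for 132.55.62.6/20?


IP:   10000100.00110111.00111110.00000110
Mask: 11111111.11111111.11110000.00000000
AND operation:
Net:  10000100.00110111.00110000.00000000
Network: 132.55.48.0/20


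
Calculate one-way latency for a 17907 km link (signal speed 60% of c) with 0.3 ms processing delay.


Speed = 0.6 * 3e5 km/s = 180000 km/s
Propagation delay = 17907 / 180000 = 0.0995 s = 99.4833 ms
Processing delay = 0.3 ms
Total one-way latency = 99.7833 ms


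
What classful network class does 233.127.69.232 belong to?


First octet: 233
Binary: 11101001
1110xxxx -> Class D (224-239)
Class D (multicast), default mask N/A


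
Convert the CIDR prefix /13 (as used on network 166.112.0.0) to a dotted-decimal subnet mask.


/13 means 13 network bits, 19 host bits
Binary: 11111111111110000000000000000000
Mask: 255.248.0.0


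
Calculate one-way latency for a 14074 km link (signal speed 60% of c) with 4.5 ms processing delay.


Speed = 0.6 * 3e5 km/s = 180000 km/s
Propagation delay = 14074 / 180000 = 0.0782 s = 78.1889 ms
Processing delay = 4.5 ms
Total one-way latency = 82.6889 ms


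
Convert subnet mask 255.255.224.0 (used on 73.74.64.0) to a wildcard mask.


Subnet mask: 255.255.224.0
Wildcard = 255.255.255.255 - subnet mask
255 - 255 = 0
255 - 255 = 0
255 - 224 = 31
255 - 0 = 255
Wildcard: 0.0.31.255


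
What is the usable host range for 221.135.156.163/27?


Network: 221.135.156.160
Broadcast: 221.135.156.191
First usable = network + 1
Last usable = broadcast - 1
Range: 221.135.156.161 to 221.135.156.190


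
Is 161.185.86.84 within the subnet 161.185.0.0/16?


Subnet network: 161.185.0.0
Test IP AND mask: 161.185.0.0
Yes, 161.185.86.84 is in 161.185.0.0/16


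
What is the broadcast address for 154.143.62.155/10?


Network: 154.128.0.0/10
Host bits = 22
Set all host bits to 1:
Broadcast: 154.191.255.255


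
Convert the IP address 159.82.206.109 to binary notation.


159 = 10011111
82 = 01010010
206 = 11001110
109 = 01101101
Binary: 10011111.01010010.11001110.01101101


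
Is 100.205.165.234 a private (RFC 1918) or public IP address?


RFC 1918 private ranges:
  10.0.0.0/8 (10.0.0.0 - 10.255.255.255)
  172.16.0.0/12 (172.16.0.0 - 172.31.255.255)
  192.168.0.0/16 (192.168.0.0 - 192.168.255.255)
Public (not in any RFC 1918 range)


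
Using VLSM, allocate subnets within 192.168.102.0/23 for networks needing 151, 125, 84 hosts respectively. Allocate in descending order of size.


151 hosts -> /24 (254 usable): 192.168.102.0/24
125 hosts -> /25 (126 usable): 192.168.103.0/25
84 hosts -> /25 (126 usable): 192.168.103.128/25
Allocation: 192.168.102.0/24 (151 hosts, 254 usable); 192.168.103.0/25 (125 hosts, 126 usable); 192.168.103.128/25 (84 hosts, 126 usable)


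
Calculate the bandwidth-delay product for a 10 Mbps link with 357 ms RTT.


BDP = bandwidth * RTT
= 10 Mbps * 357 ms
= 10 * 1e6 * 357 / 1000 bits
= 3570000 bits
= 446250 bytes
= 435.791 KB
BDP = 3570000 bits (446250 bytes)


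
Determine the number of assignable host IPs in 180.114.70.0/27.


Host bits = 32 - 27 = 5
Total addresses = 2^5 = 32
Usable = total - 2 (network and broadcast)
Usable hosts: 30


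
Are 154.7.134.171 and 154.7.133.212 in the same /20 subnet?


Mask: 255.255.240.0
154.7.134.171 AND mask = 154.7.128.0
154.7.133.212 AND mask = 154.7.128.0
Yes, same subnet (154.7.128.0)


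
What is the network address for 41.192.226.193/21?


IP:   00101001.11000000.11100010.11000001
Mask: 11111111.11111111.11111000.00000000
AND operation:
Net:  00101001.11000000.11100000.00000000
Network: 41.192.224.0/21


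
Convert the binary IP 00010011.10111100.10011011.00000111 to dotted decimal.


00010011 = 19
10111100 = 188
10011011 = 155
00000111 = 7
IP: 19.188.155.7


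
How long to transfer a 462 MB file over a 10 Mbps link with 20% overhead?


Effective throughput = 10 * (1 - 20/100) = 8 Mbps
File size in Mb = 462 * 8 = 3696 Mb
Time = 3696 / 8
Time = 462 seconds


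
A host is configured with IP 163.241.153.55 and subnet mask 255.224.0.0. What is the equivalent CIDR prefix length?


Binary: 11111111.11100000.00000000.00000000
Count leading 1s
Prefix: /11


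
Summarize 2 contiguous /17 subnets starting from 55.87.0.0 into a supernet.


Original prefix: /17
Number of subnets: 2 = 2^1
New prefix = 17 - 1 = 16
Supernet: 55.87.0.0/16


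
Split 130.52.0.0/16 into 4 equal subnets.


New prefix = 16 + 2 = 18
Each subnet has 16384 addresses
  130.52.0.0/18
  130.52.64.0/18
  130.52.128.0/18
  130.52.192.0/18
Subnets: 130.52.0.0/18, 130.52.64.0/18, 130.52.128.0/18, 130.52.192.0/18


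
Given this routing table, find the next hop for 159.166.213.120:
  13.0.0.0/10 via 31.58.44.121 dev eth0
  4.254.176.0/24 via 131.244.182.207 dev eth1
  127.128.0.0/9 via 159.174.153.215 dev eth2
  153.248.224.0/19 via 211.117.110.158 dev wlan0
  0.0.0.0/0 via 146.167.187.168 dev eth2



Longest prefix match for 159.166.213.120:
  /10 13.0.0.0: no
  /24 4.254.176.0: no
  /9 127.128.0.0: no
  /19 153.248.224.0: no
  /0 0.0.0.0: MATCH
Selected: next-hop 146.167.187.168 via eth2 (matched /0)


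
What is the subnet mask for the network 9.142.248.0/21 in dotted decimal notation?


/21 means 21 network bits, 11 host bits
Binary: 11111111111111111111100000000000
Mask: 255.255.248.0


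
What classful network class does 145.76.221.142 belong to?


First octet: 145
Binary: 10010001
10xxxxxx -> Class B (128-191)
Class B, default mask 255.255.0.0 (/16)


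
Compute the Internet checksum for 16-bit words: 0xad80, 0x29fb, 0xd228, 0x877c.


Sum all words (with carry folding):
+ 0xad80 = 0xad80
+ 0x29fb = 0xd77b
+ 0xd228 = 0xa9a4
+ 0x877c = 0x3121
One's complement: ~0x3121
Checksum = 0xcede


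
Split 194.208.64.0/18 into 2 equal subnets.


New prefix = 18 + 1 = 19
Each subnet has 8192 addresses
  194.208.64.0/19
  194.208.96.0/19
Subnets: 194.208.64.0/19, 194.208.96.0/19


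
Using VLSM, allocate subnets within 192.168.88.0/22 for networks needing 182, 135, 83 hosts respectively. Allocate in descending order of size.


182 hosts -> /24 (254 usable): 192.168.88.0/24
135 hosts -> /24 (254 usable): 192.168.89.0/24
83 hosts -> /25 (126 usable): 192.168.90.0/25
Allocation: 192.168.88.0/24 (182 hosts, 254 usable); 192.168.89.0/24 (135 hosts, 254 usable); 192.168.90.0/25 (83 hosts, 126 usable)


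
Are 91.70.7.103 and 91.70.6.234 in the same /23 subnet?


Mask: 255.255.254.0
91.70.7.103 AND mask = 91.70.6.0
91.70.6.234 AND mask = 91.70.6.0
Yes, same subnet (91.70.6.0)


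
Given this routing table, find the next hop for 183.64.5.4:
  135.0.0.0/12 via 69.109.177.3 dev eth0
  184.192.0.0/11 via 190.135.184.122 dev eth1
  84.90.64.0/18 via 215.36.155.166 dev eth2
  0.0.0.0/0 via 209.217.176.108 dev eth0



Longest prefix match for 183.64.5.4:
  /12 135.0.0.0: no
  /11 184.192.0.0: no
  /18 84.90.64.0: no
  /0 0.0.0.0: MATCH
Selected: next-hop 209.217.176.108 via eth0 (matched /0)


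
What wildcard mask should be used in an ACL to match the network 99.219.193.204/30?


Subnet mask: 255.255.255.252
Wildcard = 255.255.255.255 - subnet mask
255 - 255 = 0
255 - 255 = 0
255 - 255 = 0
255 - 252 = 3
Wildcard: 0.0.0.3


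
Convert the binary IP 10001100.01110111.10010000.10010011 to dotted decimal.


10001100 = 140
01110111 = 119
10010000 = 144
10010011 = 147
IP: 140.119.144.147


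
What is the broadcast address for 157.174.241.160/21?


Network: 157.174.240.0/21
Host bits = 11
Set all host bits to 1:
Broadcast: 157.174.247.255


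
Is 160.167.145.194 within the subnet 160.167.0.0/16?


Subnet network: 160.167.0.0
Test IP AND mask: 160.167.0.0
Yes, 160.167.145.194 is in 160.167.0.0/16


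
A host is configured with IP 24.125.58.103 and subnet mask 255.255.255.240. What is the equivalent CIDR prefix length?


Binary: 11111111.11111111.11111111.11110000
Count leading 1s
Prefix: /28


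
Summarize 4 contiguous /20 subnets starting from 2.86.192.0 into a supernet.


Original prefix: /20
Number of subnets: 4 = 2^2
New prefix = 20 - 2 = 18
Supernet: 2.86.192.0/18


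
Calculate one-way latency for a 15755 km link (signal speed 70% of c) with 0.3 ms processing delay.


Speed = 0.7 * 3e5 km/s = 210000 km/s
Propagation delay = 15755 / 210000 = 0.075 s = 75.0238 ms
Processing delay = 0.3 ms
Total one-way latency = 75.3238 ms


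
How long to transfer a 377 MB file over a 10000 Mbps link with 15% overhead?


Effective throughput = 10000 * (1 - 15/100) = 8500 Mbps
File size in Mb = 377 * 8 = 3016 Mb
Time = 3016 / 8500
Time = 0.3548 seconds


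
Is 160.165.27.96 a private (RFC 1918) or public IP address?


RFC 1918 private ranges:
  10.0.0.0/8 (10.0.0.0 - 10.255.255.255)
  172.16.0.0/12 (172.16.0.0 - 172.31.255.255)
  192.168.0.0/16 (192.168.0.0 - 192.168.255.255)
Public (not in any RFC 1918 range)


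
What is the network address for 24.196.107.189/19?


IP:   00011000.11000100.01101011.10111101
Mask: 11111111.11111111.11100000.00000000
AND operation:
Net:  00011000.11000100.01100000.00000000
Network: 24.196.96.0/19


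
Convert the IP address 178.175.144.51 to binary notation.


178 = 10110010
175 = 10101111
144 = 10010000
51 = 00110011
Binary: 10110010.10101111.10010000.00110011


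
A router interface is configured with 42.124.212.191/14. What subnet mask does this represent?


/14 means 14 network bits, 18 host bits
Binary: 11111111111111000000000000000000
Mask: 255.252.0.0


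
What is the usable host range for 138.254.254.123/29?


Network: 138.254.254.120
Broadcast: 138.254.254.127
First usable = network + 1
Last usable = broadcast - 1
Range: 138.254.254.121 to 138.254.254.126


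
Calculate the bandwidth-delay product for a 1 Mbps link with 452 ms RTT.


BDP = bandwidth * RTT
= 1 Mbps * 452 ms
= 1 * 1e6 * 452 / 1000 bits
= 452000 bits
= 56500 bytes
= 55.1758 KB
BDP = 452000 bits (56500 bytes)


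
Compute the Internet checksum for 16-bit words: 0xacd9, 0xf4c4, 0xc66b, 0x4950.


Sum all words (with carry folding):
+ 0xacd9 = 0xacd9
+ 0xf4c4 = 0xa19e
+ 0xc66b = 0x680a
+ 0x4950 = 0xb15a
One's complement: ~0xb15a
Checksum = 0x4ea5


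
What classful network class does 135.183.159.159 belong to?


First octet: 135
Binary: 10000111
10xxxxxx -> Class B (128-191)
Class B, default mask 255.255.0.0 (/16)


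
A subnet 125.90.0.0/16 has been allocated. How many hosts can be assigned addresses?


Host bits = 32 - 16 = 16
Total addresses = 2^16 = 65536
Usable = total - 2 (network and broadcast)
Usable hosts: 65534


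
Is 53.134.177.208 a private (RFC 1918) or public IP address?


RFC 1918 private ranges:
  10.0.0.0/8 (10.0.0.0 - 10.255.255.255)
  172.16.0.0/12 (172.16.0.0 - 172.31.255.255)
  192.168.0.0/16 (192.168.0.0 - 192.168.255.255)
Public (not in any RFC 1918 range)


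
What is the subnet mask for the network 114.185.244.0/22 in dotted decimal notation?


/22 means 22 network bits, 10 host bits
Binary: 11111111111111111111110000000000
Mask: 255.255.252.0


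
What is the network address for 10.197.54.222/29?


IP:   00001010.11000101.00110110.11011110
Mask: 11111111.11111111.11111111.11111000
AND operation:
Net:  00001010.11000101.00110110.11011000
Network: 10.197.54.216/29


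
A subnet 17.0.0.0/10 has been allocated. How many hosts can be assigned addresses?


Host bits = 32 - 10 = 22
Total addresses = 2^22 = 4194304
Usable = total - 2 (network and broadcast)
Usable hosts: 4194302


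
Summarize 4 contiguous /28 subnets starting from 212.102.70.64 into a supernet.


Original prefix: /28
Number of subnets: 4 = 2^2
New prefix = 28 - 2 = 26
Supernet: 212.102.70.64/26


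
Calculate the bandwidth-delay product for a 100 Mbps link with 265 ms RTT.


BDP = bandwidth * RTT
= 100 Mbps * 265 ms
= 100 * 1e6 * 265 / 1000 bits
= 26500000 bits
= 3312500 bytes
= 3234.8633 KB
BDP = 26500000 bits (3312500 bytes)


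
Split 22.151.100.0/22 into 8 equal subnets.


New prefix = 22 + 3 = 25
Each subnet has 128 addresses
  22.151.100.0/25
  22.151.100.128/25
  22.151.101.0/25
  22.151.101.128/25
  22.151.102.0/25
  22.151.102.128/25
  22.151.103.0/25
  22.151.103.128/25
Subnets: 22.151.100.0/25, 22.151.100.128/25, 22.151.101.0/25, 22.151.101.128/25, 22.151.102.0/25, 22.151.102.128/25, 22.151.103.0/25, 22.151.103.128/25


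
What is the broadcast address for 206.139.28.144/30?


Network: 206.139.28.144/30
Host bits = 2
Set all host bits to 1:
Broadcast: 206.139.28.147


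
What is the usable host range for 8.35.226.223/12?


Network: 8.32.0.0
Broadcast: 8.47.255.255
First usable = network + 1
Last usable = broadcast - 1
Range: 8.32.0.1 to 8.47.255.254


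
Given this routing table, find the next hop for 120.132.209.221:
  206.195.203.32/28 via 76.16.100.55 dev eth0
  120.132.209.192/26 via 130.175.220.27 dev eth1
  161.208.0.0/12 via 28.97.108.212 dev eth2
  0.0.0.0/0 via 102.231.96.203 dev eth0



Longest prefix match for 120.132.209.221:
  /28 206.195.203.32: no
  /26 120.132.209.192: MATCH
  /12 161.208.0.0: no
  /0 0.0.0.0: MATCH
Selected: next-hop 130.175.220.27 via eth1 (matched /26)


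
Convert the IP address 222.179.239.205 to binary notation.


222 = 11011110
179 = 10110011
239 = 11101111
205 = 11001101
Binary: 11011110.10110011.11101111.11001101


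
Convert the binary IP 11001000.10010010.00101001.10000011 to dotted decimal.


11001000 = 200
10010010 = 146
00101001 = 41
10000011 = 131
IP: 200.146.41.131


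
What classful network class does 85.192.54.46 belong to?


First octet: 85
Binary: 01010101
0xxxxxxx -> Class A (1-126)
Class A, default mask 255.0.0.0 (/8)


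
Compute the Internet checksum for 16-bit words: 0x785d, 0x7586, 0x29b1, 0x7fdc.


Sum all words (with carry folding):
+ 0x785d = 0x785d
+ 0x7586 = 0xede3
+ 0x29b1 = 0x1795
+ 0x7fdc = 0x9771
One's complement: ~0x9771
Checksum = 0x688e


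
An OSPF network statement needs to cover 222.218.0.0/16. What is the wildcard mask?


Subnet mask: 255.255.0.0
Wildcard = 255.255.255.255 - subnet mask
255 - 255 = 0
255 - 255 = 0
255 - 0 = 255
255 - 0 = 255
Wildcard: 0.0.255.255


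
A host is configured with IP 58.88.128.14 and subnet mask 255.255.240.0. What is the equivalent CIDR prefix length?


Binary: 11111111.11111111.11110000.00000000
Count leading 1s
Prefix: /20


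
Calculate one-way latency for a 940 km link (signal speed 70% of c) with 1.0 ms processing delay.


Speed = 0.7 * 3e5 km/s = 210000 km/s
Propagation delay = 940 / 210000 = 0.0045 s = 4.4762 ms
Processing delay = 1.0 ms
Total one-way latency = 5.4762 ms


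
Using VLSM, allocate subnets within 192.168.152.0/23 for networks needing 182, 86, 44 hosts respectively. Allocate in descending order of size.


182 hosts -> /24 (254 usable): 192.168.152.0/24
86 hosts -> /25 (126 usable): 192.168.153.0/25
44 hosts -> /26 (62 usable): 192.168.153.128/26
Allocation: 192.168.152.0/24 (182 hosts, 254 usable); 192.168.153.0/25 (86 hosts, 126 usable); 192.168.153.128/26 (44 hosts, 62 usable)


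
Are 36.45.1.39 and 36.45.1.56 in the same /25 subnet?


Mask: 255.255.255.128
36.45.1.39 AND mask = 36.45.1.0
36.45.1.56 AND mask = 36.45.1.0
Yes, same subnet (36.45.1.0)


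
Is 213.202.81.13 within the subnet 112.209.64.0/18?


Subnet network: 112.209.64.0
Test IP AND mask: 213.202.64.0
No, 213.202.81.13 is not in 112.209.64.0/18


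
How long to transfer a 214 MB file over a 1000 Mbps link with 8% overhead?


Effective throughput = 1000 * (1 - 8/100) = 920 Mbps
File size in Mb = 214 * 8 = 1712 Mb
Time = 1712 / 920
Time = 1.8609 seconds


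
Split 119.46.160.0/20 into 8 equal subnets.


New prefix = 20 + 3 = 23
Each subnet has 512 addresses
  119.46.160.0/23
  119.46.162.0/23
  119.46.164.0/23
  119.46.166.0/23
  119.46.168.0/23
  119.46.170.0/23
  119.46.172.0/23
  119.46.174.0/23
Subnets: 119.46.160.0/23, 119.46.162.0/23, 119.46.164.0/23, 119.46.166.0/23, 119.46.168.0/23, 119.46.170.0/23, 119.46.172.0/23, 119.46.174.0/23


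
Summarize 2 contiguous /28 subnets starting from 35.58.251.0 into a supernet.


Original prefix: /28
Number of subnets: 2 = 2^1
New prefix = 28 - 1 = 27
Supernet: 35.58.251.0/27


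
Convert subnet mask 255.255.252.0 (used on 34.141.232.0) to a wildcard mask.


Subnet mask: 255.255.252.0
Wildcard = 255.255.255.255 - subnet mask
255 - 255 = 0
255 - 255 = 0
255 - 252 = 3
255 - 0 = 255
Wildcard: 0.0.3.255


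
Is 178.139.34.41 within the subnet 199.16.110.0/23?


Subnet network: 199.16.110.0
Test IP AND mask: 178.139.34.0
No, 178.139.34.41 is not in 199.16.110.0/23


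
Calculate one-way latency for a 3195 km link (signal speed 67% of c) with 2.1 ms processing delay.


Speed = 0.67 * 3e5 km/s = 201000 km/s
Propagation delay = 3195 / 201000 = 0.0159 s = 15.8955 ms
Processing delay = 2.1 ms
Total one-way latency = 17.9955 ms


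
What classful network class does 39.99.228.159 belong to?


First octet: 39
Binary: 00100111
0xxxxxxx -> Class A (1-126)
Class A, default mask 255.0.0.0 (/8)


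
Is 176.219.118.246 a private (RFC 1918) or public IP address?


RFC 1918 private ranges:
  10.0.0.0/8 (10.0.0.0 - 10.255.255.255)
  172.16.0.0/12 (172.16.0.0 - 172.31.255.255)
  192.168.0.0/16 (192.168.0.0 - 192.168.255.255)
Public (not in any RFC 1918 range)


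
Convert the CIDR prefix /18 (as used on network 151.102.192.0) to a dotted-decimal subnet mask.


/18 means 18 network bits, 14 host bits
Binary: 11111111111111111100000000000000
Mask: 255.255.192.0


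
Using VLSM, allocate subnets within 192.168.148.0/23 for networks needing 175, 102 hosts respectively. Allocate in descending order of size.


175 hosts -> /24 (254 usable): 192.168.148.0/24
102 hosts -> /25 (126 usable): 192.168.149.0/25
Allocation: 192.168.148.0/24 (175 hosts, 254 usable); 192.168.149.0/25 (102 hosts, 126 usable)


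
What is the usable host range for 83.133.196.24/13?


Network: 83.128.0.0
Broadcast: 83.135.255.255
First usable = network + 1
Last usable = broadcast - 1
Range: 83.128.0.1 to 83.135.255.254


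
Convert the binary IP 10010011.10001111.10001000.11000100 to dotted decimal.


10010011 = 147
10001111 = 143
10001000 = 136
11000100 = 196
IP: 147.143.136.196


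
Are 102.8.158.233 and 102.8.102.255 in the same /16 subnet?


Mask: 255.255.0.0
102.8.158.233 AND mask = 102.8.0.0
102.8.102.255 AND mask = 102.8.0.0
Yes, same subnet (102.8.0.0)


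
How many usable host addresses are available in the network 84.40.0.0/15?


Host bits = 32 - 15 = 17
Total addresses = 2^17 = 131072
Usable = total - 2 (network and broadcast)
Usable hosts: 131070


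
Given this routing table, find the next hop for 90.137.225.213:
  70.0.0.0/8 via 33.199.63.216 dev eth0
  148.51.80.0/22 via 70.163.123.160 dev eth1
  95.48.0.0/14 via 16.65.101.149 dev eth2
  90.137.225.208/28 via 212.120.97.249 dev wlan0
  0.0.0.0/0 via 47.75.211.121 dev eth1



Longest prefix match for 90.137.225.213:
  /8 70.0.0.0: no
  /22 148.51.80.0: no
  /14 95.48.0.0: no
  /28 90.137.225.208: MATCH
  /0 0.0.0.0: MATCH
Selected: next-hop 212.120.97.249 via wlan0 (matched /28)


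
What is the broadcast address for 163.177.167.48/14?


Network: 163.176.0.0/14
Host bits = 18
Set all host bits to 1:
Broadcast: 163.179.255.255


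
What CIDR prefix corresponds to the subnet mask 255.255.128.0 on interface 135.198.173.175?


Binary: 11111111.11111111.10000000.00000000
Count leading 1s
Prefix: /17


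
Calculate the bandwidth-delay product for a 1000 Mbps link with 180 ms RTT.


BDP = bandwidth * RTT
= 1000 Mbps * 180 ms
= 1000 * 1e6 * 180 / 1000 bits
= 180000000 bits
= 22500000 bytes
= 21972.6562 KB
BDP = 180000000 bits (22500000 bytes)


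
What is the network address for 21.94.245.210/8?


IP:   00010101.01011110.11110101.11010010
Mask: 11111111.00000000.00000000.00000000
AND operation:
Net:  00010101.00000000.00000000.00000000
Network: 21.0.0.0/8


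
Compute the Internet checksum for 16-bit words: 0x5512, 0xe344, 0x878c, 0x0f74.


Sum all words (with carry folding):
+ 0x5512 = 0x5512
+ 0xe344 = 0x3857
+ 0x878c = 0xbfe3
+ 0x0f74 = 0xcf57
One's complement: ~0xcf57
Checksum = 0x30a8


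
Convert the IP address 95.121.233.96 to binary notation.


95 = 01011111
121 = 01111001
233 = 11101001
96 = 01100000
Binary: 01011111.01111001.11101001.01100000


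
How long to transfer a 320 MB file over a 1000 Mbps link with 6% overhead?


Effective throughput = 1000 * (1 - 6/100) = 940 Mbps
File size in Mb = 320 * 8 = 2560 Mb
Time = 2560 / 940
Time = 2.7234 seconds


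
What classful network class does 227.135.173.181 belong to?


First octet: 227
Binary: 11100011
1110xxxx -> Class D (224-239)
Class D (multicast), default mask N/A


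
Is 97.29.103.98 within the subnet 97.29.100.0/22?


Subnet network: 97.29.100.0
Test IP AND mask: 97.29.100.0
Yes, 97.29.103.98 is in 97.29.100.0/22


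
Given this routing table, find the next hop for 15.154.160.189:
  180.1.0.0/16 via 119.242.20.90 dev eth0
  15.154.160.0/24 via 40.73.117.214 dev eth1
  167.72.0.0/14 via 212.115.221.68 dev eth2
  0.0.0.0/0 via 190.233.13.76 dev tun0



Longest prefix match for 15.154.160.189:
  /16 180.1.0.0: no
  /24 15.154.160.0: MATCH
  /14 167.72.0.0: no
  /0 0.0.0.0: MATCH
Selected: next-hop 40.73.117.214 via eth1 (matched /24)


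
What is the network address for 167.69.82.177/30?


IP:   10100111.01000101.01010010.10110001
Mask: 11111111.11111111.11111111.11111100
AND operation:
Net:  10100111.01000101.01010010.10110000
Network: 167.69.82.176/30


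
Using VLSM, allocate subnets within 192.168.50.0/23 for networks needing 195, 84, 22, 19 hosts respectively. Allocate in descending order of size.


195 hosts -> /24 (254 usable): 192.168.50.0/24
84 hosts -> /25 (126 usable): 192.168.51.0/25
22 hosts -> /27 (30 usable): 192.168.51.128/27
19 hosts -> /27 (30 usable): 192.168.51.160/27
Allocation: 192.168.50.0/24 (195 hosts, 254 usable); 192.168.51.0/25 (84 hosts, 126 usable); 192.168.51.128/27 (22 hosts, 30 usable); 192.168.51.160/27 (19 hosts, 30 usable)


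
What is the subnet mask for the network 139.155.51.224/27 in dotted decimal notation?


/27 means 27 network bits, 5 host bits
Binary: 11111111111111111111111111100000
Mask: 255.255.255.224


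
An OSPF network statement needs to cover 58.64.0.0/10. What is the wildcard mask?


Subnet mask: 255.192.0.0
Wildcard = 255.255.255.255 - subnet mask
255 - 255 = 0
255 - 192 = 63
255 - 0 = 255
255 - 0 = 255
Wildcard: 0.63.255.255


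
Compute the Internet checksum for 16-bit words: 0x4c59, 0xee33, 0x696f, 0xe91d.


Sum all words (with carry folding):
+ 0x4c59 = 0x4c59
+ 0xee33 = 0x3a8d
+ 0x696f = 0xa3fc
+ 0xe91d = 0x8d1a
One's complement: ~0x8d1a
Checksum = 0x72e5


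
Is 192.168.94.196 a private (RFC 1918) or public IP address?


RFC 1918 private ranges:
  10.0.0.0/8 (10.0.0.0 - 10.255.255.255)
  172.16.0.0/12 (172.16.0.0 - 172.31.255.255)
  192.168.0.0/16 (192.168.0.0 - 192.168.255.255)
Private (in 192.168.0.0/16)


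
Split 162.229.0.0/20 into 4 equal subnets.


New prefix = 20 + 2 = 22
Each subnet has 1024 addresses
  162.229.0.0/22
  162.229.4.0/22
  162.229.8.0/22
  162.229.12.0/22
Subnets: 162.229.0.0/22, 162.229.4.0/22, 162.229.8.0/22, 162.229.12.0/22


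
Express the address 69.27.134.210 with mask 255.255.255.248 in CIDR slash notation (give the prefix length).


Binary: 11111111.11111111.11111111.11111000
Count leading 1s
Prefix: /29


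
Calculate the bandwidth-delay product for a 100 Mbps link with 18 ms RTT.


BDP = bandwidth * RTT
= 100 Mbps * 18 ms
= 100 * 1e6 * 18 / 1000 bits
= 1800000 bits
= 225000 bytes
= 219.7266 KB
BDP = 1800000 bits (225000 bytes)


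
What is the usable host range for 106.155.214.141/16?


Network: 106.155.0.0
Broadcast: 106.155.255.255
First usable = network + 1
Last usable = broadcast - 1
Range: 106.155.0.1 to 106.155.255.254


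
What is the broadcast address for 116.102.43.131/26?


Network: 116.102.43.128/26
Host bits = 6
Set all host bits to 1:
Broadcast: 116.102.43.191


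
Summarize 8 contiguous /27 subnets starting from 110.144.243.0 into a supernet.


Original prefix: /27
Number of subnets: 8 = 2^3
New prefix = 27 - 3 = 24
Supernet: 110.144.243.0/24


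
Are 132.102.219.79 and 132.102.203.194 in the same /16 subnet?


Mask: 255.255.0.0
132.102.219.79 AND mask = 132.102.0.0
132.102.203.194 AND mask = 132.102.0.0
Yes, same subnet (132.102.0.0)


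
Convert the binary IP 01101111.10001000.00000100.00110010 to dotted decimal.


01101111 = 111
10001000 = 136
00000100 = 4
00110010 = 50
IP: 111.136.4.50


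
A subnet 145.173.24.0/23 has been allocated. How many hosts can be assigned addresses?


Host bits = 32 - 23 = 9
Total addresses = 2^9 = 512
Usable = total - 2 (network and broadcast)
Usable hosts: 510


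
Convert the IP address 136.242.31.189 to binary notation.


136 = 10001000
242 = 11110010
31 = 00011111
189 = 10111101
Binary: 10001000.11110010.00011111.10111101


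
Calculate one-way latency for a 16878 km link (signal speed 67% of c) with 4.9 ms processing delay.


Speed = 0.67 * 3e5 km/s = 201000 km/s
Propagation delay = 16878 / 201000 = 0.084 s = 83.9701 ms
Processing delay = 4.9 ms
Total one-way latency = 88.8701 ms


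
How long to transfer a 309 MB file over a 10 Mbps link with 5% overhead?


Effective throughput = 10 * (1 - 5/100) = 9.5 Mbps
File size in Mb = 309 * 8 = 2472 Mb
Time = 2472 / 9.5
Time = 260.2105 seconds


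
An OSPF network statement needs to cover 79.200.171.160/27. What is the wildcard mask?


Subnet mask: 255.255.255.224
Wildcard = 255.255.255.255 - subnet mask
255 - 255 = 0
255 - 255 = 0
255 - 255 = 0
255 - 224 = 31
Wildcard: 0.0.0.31
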